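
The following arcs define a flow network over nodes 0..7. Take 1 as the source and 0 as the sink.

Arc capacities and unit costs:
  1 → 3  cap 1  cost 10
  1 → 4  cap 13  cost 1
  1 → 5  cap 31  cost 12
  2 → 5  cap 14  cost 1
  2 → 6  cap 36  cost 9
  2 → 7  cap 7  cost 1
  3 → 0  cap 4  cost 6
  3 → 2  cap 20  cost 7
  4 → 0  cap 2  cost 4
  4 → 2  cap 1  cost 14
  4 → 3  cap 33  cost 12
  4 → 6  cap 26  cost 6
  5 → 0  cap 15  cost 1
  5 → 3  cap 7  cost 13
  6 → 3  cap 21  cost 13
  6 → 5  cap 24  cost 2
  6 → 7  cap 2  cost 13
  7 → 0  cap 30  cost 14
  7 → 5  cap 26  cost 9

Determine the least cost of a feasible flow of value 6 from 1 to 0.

Minimum cost for 6 units: 50

shortest-cost path #1: 1→4→0 push 2 @ unit cost 5 (adds 10)
shortest-cost path #2: 1→4→6→5→0 push 4 @ unit cost 10 (adds 40)
total cost = 50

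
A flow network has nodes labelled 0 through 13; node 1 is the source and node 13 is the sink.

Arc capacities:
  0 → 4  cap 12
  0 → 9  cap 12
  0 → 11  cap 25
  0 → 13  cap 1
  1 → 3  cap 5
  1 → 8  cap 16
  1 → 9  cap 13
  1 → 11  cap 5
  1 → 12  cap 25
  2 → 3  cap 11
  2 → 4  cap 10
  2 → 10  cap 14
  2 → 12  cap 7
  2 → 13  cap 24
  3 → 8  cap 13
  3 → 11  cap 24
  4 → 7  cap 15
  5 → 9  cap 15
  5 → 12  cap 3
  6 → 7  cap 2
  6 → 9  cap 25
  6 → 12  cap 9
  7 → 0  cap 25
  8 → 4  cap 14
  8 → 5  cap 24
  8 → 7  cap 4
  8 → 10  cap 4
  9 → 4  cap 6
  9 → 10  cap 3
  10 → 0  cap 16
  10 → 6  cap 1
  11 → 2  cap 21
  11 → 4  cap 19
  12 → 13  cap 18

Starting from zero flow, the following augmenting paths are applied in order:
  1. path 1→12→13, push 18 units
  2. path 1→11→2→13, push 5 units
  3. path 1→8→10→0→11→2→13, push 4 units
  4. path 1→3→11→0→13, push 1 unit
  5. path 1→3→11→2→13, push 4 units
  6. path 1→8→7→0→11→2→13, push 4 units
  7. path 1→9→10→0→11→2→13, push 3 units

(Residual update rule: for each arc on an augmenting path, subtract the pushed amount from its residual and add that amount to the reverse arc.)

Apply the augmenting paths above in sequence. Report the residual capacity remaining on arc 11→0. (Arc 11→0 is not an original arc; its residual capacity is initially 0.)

after path 1 (1→12→13, push 18): res(11,0)=0
after path 2 (1→11→2→13, push 5): res(11,0)=0
after path 3 (1→8→10→0→11→2→13, push 4): res(11,0)=4
after path 4 (1→3→11→0→13, push 1): res(11,0)=3
after path 5 (1→3→11→2→13, push 4): res(11,0)=3
after path 6 (1→8→7→0→11→2→13, push 4): res(11,0)=7
after path 7 (1→9→10→0→11→2→13, push 3): res(11,0)=10

Residual capacity of (11,0): 10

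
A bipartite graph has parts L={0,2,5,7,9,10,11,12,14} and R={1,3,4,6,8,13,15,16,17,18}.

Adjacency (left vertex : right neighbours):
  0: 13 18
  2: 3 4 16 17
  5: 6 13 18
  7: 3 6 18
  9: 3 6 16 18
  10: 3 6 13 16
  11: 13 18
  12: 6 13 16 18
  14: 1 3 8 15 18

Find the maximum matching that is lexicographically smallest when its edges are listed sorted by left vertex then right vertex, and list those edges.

Lex-smallest maximum matching: {(0,13), (2,4), (5,6), (7,3), (9,16), (11,18), (14,1)}

|M| = 7 (so the lex-smallest maximum matching has 7 edges)
process left vertices in ascending order; for each, take the smallest-labelled available neighbour that still permits 7 edges overall, or leave it unmatched if none does
lex-smallest matching: {0-13, 2-4, 5-6, 7-3, 9-16, 11-18, 14-1}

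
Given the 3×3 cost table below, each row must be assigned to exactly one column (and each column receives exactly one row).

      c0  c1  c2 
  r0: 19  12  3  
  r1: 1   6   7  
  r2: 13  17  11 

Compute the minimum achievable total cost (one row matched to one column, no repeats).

optimal assignment: row0→col2 (cost 3), row1→col0 (cost 1), row2→col1 (cost 17)
total = 3 + 1 + 17 = 21

Minimum assignment cost: 21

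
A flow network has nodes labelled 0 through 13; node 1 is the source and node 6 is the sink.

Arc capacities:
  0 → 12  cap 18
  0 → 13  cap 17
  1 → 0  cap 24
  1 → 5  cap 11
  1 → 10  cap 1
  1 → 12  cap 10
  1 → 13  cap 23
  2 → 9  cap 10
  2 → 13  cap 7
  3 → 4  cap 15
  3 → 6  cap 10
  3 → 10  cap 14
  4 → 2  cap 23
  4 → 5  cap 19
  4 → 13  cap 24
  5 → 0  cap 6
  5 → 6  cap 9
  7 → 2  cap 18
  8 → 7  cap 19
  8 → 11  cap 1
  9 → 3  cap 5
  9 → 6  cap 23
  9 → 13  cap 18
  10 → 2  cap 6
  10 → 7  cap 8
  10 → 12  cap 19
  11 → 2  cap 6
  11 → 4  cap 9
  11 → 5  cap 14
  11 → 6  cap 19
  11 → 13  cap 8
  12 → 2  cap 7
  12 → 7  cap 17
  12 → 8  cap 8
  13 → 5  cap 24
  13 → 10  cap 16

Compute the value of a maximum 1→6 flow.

Maximum flow value: 20

augment #1: 1→5→6 bottleneck 9, total now 9
augment #2: 1→10→2→9→6 bottleneck 1, total now 10
augment #3: 1→12→2→9→6 bottleneck 7, total now 17
augment #4: 1→12→8→11→6 bottleneck 1, total now 18
augment #5: 1→12→7→2→9→6 bottleneck 2, total now 20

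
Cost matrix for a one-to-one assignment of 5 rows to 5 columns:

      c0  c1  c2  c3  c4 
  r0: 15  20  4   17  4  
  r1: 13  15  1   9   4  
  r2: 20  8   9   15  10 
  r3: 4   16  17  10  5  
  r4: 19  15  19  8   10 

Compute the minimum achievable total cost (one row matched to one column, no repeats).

optimal assignment: row0→col4 (cost 4), row1→col2 (cost 1), row2→col1 (cost 8), row3→col0 (cost 4), row4→col3 (cost 8)
total = 4 + 1 + 8 + 4 + 8 = 25

Minimum assignment cost: 25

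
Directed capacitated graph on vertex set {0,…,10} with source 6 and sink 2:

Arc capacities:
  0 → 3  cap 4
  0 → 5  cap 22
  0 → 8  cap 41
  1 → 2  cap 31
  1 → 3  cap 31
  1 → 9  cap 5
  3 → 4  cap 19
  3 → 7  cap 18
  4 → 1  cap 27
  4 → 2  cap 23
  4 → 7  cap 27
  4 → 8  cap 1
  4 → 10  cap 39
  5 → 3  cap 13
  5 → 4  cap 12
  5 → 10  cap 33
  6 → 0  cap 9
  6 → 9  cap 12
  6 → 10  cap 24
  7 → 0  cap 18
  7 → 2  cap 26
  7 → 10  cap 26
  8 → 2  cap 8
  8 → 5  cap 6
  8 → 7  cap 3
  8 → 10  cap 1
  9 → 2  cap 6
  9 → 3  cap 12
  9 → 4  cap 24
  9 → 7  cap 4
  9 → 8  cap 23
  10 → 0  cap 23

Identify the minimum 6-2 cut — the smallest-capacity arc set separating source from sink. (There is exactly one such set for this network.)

Min-cut arcs: {(6,0), (6,9), (10,0)} (total capacity 44)

augment #1: 6→9→2 push 6
augment #2: 6→0→8→2 push 8
augment #3: 6→9→4→2 push 6
augment #4: 6→0→3→4→2 push 1
augment #5: 6→10→0→3→4→2 push 3
augment #6: 6→10→0→5→4→2 push 12
augment #7: 6→10→0→8→7→2 push 3
augment #8: 6→10→0→5→3→4→2 push 1
augment #9: 6→10→0→5→3→7→2 push 4
max flow = 44; residual-reachable set from 6 gives S-side
cut edges (S→T): {(6,0), (6,9), (10,0)} total cap 44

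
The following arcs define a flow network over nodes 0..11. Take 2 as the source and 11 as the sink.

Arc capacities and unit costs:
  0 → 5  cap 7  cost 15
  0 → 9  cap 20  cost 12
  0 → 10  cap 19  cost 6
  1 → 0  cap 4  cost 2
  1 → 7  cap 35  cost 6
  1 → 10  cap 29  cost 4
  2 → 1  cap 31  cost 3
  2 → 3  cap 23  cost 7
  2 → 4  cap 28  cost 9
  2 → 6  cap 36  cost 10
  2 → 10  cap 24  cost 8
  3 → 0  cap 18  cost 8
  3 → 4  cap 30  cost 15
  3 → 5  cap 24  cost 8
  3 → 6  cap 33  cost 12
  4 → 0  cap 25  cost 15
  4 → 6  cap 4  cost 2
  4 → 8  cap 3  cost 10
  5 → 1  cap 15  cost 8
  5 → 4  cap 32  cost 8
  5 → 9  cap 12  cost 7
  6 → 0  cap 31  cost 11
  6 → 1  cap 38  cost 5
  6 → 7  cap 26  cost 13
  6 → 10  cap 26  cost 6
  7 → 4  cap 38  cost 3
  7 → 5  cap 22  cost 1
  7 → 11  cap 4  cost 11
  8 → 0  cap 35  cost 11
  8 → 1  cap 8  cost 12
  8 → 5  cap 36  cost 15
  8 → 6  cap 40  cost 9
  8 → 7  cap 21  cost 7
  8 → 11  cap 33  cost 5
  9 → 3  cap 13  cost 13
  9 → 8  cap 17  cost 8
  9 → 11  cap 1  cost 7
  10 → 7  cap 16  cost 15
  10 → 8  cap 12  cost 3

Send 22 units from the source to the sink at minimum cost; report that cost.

shortest-cost path #1: 2→1→10→8→11 push 12 @ unit cost 15 (adds 180)
shortest-cost path #2: 2→1→7→11 push 4 @ unit cost 20 (adds 80)
shortest-cost path #3: 2→4→8→11 push 3 @ unit cost 24 (adds 72)
shortest-cost path #4: 2→1→0→9→11 push 1 @ unit cost 24 (adds 24)
shortest-cost path #5: 2→1→0→9→8→11 push 2 @ unit cost 30 (adds 60)
total cost = 416

Minimum cost for 22 units: 416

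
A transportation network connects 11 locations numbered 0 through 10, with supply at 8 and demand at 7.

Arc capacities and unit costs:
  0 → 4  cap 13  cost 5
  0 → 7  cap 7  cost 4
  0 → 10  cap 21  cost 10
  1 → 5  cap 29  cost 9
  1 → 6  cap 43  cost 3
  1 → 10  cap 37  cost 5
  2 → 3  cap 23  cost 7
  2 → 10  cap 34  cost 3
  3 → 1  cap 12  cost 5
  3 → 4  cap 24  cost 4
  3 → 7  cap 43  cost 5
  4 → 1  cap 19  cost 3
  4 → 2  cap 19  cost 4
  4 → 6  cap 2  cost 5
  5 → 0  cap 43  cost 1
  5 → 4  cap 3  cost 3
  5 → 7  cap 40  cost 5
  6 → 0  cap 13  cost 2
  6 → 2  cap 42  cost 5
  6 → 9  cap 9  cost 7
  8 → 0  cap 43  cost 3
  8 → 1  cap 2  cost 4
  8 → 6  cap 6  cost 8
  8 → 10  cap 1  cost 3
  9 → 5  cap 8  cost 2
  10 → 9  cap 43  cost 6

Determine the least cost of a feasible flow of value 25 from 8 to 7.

Minimum cost for 25 units: 449

shortest-cost path #1: 8→0→7 push 7 @ unit cost 7 (adds 49)
shortest-cost path #2: 8→10→9→5→7 push 1 @ unit cost 16 (adds 16)
shortest-cost path #3: 8→1→5→7 push 2 @ unit cost 18 (adds 36)
shortest-cost path #4: 8→6→9→5→7 push 6 @ unit cost 22 (adds 132)
shortest-cost path #5: 8→0→4→2→3→7 push 9 @ unit cost 24 (adds 216)
total cost = 449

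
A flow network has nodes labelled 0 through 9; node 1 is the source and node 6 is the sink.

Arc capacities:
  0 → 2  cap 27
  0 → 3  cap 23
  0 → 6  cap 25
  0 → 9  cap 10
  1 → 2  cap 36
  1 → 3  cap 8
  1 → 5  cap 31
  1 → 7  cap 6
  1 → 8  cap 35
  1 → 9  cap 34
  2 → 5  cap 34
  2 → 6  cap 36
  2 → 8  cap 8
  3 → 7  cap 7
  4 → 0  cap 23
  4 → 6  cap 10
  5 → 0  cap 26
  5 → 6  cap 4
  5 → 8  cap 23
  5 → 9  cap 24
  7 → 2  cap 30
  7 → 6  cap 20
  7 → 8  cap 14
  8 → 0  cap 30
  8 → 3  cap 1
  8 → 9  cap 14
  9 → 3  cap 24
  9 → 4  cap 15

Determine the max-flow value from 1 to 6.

Maximum flow value: 88

augment #1: 1→2→6 bottleneck 36, total now 36
augment #2: 1→5→6 bottleneck 4, total now 40
augment #3: 1→7→6 bottleneck 6, total now 46
augment #4: 1→3→7→6 bottleneck 7, total now 53
augment #5: 1→5→0→6 bottleneck 25, total now 78
augment #6: 1→9→4→6 bottleneck 10, total now 88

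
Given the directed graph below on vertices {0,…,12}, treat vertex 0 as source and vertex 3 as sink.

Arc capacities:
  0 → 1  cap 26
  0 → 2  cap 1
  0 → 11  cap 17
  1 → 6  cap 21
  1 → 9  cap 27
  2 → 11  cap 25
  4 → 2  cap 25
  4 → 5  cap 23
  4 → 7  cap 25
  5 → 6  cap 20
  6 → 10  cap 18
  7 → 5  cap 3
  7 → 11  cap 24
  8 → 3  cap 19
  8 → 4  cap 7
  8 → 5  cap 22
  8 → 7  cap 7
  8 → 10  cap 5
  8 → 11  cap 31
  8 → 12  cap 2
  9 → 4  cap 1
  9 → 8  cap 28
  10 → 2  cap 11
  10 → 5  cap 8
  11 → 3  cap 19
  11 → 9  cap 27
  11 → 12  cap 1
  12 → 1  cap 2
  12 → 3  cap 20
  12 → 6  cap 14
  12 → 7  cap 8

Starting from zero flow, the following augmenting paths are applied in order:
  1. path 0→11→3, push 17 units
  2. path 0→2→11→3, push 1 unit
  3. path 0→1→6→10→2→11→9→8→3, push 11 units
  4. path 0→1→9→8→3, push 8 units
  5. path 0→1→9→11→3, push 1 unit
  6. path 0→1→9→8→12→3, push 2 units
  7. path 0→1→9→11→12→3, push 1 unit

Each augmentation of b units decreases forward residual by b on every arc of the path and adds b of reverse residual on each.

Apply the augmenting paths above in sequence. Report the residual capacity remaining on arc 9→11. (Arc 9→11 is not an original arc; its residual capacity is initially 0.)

Residual capacity of (9,11): 9

after path 1 (0→11→3, push 17): res(9,11)=0
after path 2 (0→2→11→3, push 1): res(9,11)=0
after path 3 (0→1→6→10→2→11→9→8→3, push 11): res(9,11)=11
after path 4 (0→1→9→8→3, push 8): res(9,11)=11
after path 5 (0→1→9→11→3, push 1): res(9,11)=10
after path 6 (0→1→9→8→12→3, push 2): res(9,11)=10
after path 7 (0→1→9→11→12→3, push 1): res(9,11)=9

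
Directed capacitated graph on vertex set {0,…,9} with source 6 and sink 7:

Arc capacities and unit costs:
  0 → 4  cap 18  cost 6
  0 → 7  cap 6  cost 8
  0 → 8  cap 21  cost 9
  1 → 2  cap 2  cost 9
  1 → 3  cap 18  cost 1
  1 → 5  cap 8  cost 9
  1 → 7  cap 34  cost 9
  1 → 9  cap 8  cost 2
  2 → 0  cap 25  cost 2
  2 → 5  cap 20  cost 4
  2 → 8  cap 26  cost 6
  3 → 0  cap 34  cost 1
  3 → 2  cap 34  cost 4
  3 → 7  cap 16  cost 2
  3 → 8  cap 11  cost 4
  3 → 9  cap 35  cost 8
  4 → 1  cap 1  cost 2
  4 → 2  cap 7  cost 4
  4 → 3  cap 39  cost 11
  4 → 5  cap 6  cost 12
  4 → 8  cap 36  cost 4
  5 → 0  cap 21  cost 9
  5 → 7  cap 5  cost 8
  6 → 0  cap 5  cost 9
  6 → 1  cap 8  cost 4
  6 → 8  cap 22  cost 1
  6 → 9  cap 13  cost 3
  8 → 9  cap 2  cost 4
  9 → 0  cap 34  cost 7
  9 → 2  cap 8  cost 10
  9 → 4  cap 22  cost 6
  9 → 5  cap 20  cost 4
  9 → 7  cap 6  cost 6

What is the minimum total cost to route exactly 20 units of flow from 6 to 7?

Minimum cost for 20 units: 199

shortest-cost path #1: 6→1→3→7 push 8 @ unit cost 7 (adds 56)
shortest-cost path #2: 6→9→7 push 6 @ unit cost 9 (adds 54)
shortest-cost path #3: 6→9→4→1→3→7 push 1 @ unit cost 14 (adds 14)
shortest-cost path #4: 6→9→5→7 push 5 @ unit cost 15 (adds 75)
total cost = 199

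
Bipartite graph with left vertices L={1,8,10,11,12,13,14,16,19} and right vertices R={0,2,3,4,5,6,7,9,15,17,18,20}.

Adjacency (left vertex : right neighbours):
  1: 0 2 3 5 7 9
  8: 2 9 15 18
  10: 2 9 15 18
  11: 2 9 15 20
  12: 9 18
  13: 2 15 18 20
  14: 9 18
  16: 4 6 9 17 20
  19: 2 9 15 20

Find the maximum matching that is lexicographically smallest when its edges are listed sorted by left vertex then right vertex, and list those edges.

|M| = 7 (so the lex-smallest maximum matching has 7 edges)
process left vertices in ascending order; for each, take the smallest-labelled available neighbour that still permits 7 edges overall, or leave it unmatched if none does
lex-smallest matching: {1-0, 8-2, 10-9, 11-15, 12-18, 13-20, 16-4}

Lex-smallest maximum matching: {(1,0), (8,2), (10,9), (11,15), (12,18), (13,20), (16,4)}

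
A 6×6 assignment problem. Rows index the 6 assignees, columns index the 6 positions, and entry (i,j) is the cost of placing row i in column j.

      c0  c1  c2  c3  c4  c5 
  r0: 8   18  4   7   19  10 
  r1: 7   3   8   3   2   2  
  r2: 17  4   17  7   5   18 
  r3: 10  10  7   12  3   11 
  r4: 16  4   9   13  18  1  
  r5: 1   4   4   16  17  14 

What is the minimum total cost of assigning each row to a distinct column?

Minimum assignment cost: 16

optimal assignment: row0→col2 (cost 4), row1→col3 (cost 3), row2→col1 (cost 4), row3→col4 (cost 3), row4→col5 (cost 1), row5→col0 (cost 1)
total = 4 + 3 + 4 + 3 + 1 + 1 = 16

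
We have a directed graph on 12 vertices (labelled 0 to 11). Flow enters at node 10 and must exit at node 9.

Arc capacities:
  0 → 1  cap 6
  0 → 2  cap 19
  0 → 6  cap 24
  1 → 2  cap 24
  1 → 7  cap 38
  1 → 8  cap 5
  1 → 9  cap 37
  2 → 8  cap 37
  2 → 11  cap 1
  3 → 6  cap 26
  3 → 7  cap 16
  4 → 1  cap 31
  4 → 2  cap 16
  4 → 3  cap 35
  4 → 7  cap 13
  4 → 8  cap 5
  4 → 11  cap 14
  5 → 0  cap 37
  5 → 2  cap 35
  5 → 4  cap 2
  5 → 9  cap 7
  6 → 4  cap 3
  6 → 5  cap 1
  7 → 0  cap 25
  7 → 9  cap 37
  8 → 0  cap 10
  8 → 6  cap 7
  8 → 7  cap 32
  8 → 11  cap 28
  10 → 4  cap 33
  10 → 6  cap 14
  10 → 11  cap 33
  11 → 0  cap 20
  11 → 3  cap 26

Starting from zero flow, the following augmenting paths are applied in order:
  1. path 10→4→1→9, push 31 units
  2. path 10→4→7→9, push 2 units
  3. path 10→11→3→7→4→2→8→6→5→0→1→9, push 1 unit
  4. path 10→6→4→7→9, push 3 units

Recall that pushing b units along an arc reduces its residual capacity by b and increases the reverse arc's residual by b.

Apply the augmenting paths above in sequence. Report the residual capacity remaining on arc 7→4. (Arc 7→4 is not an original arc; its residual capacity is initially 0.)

Residual capacity of (7,4): 4

after path 1 (10→4→1→9, push 31): res(7,4)=0
after path 2 (10→4→7→9, push 2): res(7,4)=2
after path 3 (10→11→3→7→4→2→8→6→5→0→1→9, push 1): res(7,4)=1
after path 4 (10→6→4→7→9, push 3): res(7,4)=4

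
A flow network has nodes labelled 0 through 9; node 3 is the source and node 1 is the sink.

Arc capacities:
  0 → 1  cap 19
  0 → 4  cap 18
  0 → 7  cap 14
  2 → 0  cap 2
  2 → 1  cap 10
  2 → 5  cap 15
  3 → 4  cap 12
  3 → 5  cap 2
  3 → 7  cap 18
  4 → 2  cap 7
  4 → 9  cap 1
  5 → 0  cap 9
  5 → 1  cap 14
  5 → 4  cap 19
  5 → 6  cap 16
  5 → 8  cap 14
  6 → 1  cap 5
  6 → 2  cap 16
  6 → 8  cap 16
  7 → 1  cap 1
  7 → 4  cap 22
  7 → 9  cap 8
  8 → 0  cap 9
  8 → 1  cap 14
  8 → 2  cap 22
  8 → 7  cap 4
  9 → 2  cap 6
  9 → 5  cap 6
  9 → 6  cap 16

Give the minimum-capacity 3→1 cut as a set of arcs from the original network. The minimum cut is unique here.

Min-cut arcs: {(3,5), (4,2), (4,9), (7,1), (7,9)} (total capacity 19)

augment #1: 3→5→1 push 2
augment #2: 3→7→1 push 1
augment #3: 3→4→2→1 push 7
augment #4: 3→4→9→2→1 push 1
augment #5: 3→7→9→2→1 push 2
augment #6: 3→7→9→5→1 push 6
max flow = 19; residual-reachable set from 3 gives S-side
cut edges (S→T): {(3,5), (4,2), (4,9), (7,1), (7,9)} total cap 19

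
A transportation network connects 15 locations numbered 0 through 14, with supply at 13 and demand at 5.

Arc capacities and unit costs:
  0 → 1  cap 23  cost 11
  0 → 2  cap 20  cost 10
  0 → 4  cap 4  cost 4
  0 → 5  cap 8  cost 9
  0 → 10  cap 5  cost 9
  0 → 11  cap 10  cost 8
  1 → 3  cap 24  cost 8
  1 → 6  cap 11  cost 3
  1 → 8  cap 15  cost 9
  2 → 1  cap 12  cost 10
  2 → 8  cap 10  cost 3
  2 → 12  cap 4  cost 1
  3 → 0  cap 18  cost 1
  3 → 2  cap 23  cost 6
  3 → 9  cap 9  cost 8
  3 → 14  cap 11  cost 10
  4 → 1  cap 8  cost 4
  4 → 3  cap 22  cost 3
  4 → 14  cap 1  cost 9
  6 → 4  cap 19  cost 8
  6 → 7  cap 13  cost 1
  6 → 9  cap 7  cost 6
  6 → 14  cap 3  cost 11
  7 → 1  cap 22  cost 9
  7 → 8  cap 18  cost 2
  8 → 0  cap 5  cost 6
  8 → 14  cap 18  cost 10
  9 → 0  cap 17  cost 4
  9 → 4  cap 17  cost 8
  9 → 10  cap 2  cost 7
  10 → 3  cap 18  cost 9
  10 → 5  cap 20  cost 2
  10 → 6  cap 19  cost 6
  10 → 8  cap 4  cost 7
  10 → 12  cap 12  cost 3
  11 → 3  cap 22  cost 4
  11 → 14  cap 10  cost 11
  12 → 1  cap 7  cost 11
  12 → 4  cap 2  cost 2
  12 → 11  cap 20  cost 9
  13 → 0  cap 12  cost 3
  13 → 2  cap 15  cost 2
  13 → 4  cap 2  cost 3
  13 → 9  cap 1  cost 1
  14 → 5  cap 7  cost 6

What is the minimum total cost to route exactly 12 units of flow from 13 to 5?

Minimum cost for 12 units: 148

shortest-cost path #1: 13→9→10→5 push 1 @ unit cost 10 (adds 10)
shortest-cost path #2: 13→0→5 push 8 @ unit cost 12 (adds 96)
shortest-cost path #3: 13→0→10→5 push 3 @ unit cost 14 (adds 42)
total cost = 148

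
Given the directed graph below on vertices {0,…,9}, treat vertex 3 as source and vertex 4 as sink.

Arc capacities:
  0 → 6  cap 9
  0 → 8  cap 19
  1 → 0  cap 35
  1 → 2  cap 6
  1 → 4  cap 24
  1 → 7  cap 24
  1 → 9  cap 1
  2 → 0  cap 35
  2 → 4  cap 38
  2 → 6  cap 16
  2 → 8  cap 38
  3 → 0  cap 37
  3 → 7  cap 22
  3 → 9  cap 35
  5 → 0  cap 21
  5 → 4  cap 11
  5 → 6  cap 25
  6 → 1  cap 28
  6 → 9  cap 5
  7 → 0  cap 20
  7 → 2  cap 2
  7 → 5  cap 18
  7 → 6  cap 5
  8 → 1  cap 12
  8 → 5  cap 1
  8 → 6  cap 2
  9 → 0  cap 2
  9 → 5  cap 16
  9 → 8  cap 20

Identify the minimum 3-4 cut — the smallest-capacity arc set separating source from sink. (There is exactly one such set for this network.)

Min-cut arcs: {(1,2), (1,4), (5,4), (7,2)} (total capacity 43)

augment #1: 3→7→2→4 push 2
augment #2: 3→7→5→4 push 11
augment #3: 3→0→6→1→4 push 9
augment #4: 3→0→8→1→4 push 12
augment #5: 3→7→6→1→4 push 3
augment #6: 3→7→6→1→2→4 push 2
augment #7: 3→0→8→6→1→2→4 push 2
augment #8: 3→7→5→6→1→2→4 push 2
max flow = 43; residual-reachable set from 3 gives S-side
cut edges (S→T): {(1,2), (1,4), (5,4), (7,2)} total cap 43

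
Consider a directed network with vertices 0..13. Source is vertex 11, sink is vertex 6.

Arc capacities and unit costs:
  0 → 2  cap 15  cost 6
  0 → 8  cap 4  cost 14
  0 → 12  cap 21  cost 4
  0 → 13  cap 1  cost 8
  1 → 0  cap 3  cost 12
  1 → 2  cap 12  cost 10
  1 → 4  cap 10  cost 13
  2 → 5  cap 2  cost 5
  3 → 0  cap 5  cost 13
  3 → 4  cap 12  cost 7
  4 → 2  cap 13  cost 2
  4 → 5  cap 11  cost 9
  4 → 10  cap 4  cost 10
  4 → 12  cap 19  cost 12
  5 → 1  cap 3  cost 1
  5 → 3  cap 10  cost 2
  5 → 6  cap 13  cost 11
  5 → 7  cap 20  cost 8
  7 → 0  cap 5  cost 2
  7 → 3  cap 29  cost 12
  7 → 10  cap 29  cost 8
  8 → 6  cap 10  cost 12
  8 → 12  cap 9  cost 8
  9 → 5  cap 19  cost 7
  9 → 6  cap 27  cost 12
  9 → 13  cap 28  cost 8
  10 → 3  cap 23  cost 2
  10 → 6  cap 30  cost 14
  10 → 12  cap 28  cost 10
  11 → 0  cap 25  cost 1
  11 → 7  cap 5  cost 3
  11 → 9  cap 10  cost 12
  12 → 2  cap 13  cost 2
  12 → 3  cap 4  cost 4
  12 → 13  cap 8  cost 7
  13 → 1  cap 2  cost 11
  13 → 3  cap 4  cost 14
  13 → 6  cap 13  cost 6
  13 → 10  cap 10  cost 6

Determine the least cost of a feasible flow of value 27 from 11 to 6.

shortest-cost path #1: 11→0→13→6 push 1 @ unit cost 15 (adds 15)
shortest-cost path #2: 11→0→12→13→6 push 8 @ unit cost 18 (adds 144)
shortest-cost path #3: 11→0→2→5→6 push 2 @ unit cost 23 (adds 46)
shortest-cost path #4: 11→9→6 push 10 @ unit cost 24 (adds 240)
shortest-cost path #5: 11→7→10→6 push 5 @ unit cost 25 (adds 125)
shortest-cost path #6: 11→0→8→6 push 1 @ unit cost 27 (adds 27)
total cost = 597

Minimum cost for 27 units: 597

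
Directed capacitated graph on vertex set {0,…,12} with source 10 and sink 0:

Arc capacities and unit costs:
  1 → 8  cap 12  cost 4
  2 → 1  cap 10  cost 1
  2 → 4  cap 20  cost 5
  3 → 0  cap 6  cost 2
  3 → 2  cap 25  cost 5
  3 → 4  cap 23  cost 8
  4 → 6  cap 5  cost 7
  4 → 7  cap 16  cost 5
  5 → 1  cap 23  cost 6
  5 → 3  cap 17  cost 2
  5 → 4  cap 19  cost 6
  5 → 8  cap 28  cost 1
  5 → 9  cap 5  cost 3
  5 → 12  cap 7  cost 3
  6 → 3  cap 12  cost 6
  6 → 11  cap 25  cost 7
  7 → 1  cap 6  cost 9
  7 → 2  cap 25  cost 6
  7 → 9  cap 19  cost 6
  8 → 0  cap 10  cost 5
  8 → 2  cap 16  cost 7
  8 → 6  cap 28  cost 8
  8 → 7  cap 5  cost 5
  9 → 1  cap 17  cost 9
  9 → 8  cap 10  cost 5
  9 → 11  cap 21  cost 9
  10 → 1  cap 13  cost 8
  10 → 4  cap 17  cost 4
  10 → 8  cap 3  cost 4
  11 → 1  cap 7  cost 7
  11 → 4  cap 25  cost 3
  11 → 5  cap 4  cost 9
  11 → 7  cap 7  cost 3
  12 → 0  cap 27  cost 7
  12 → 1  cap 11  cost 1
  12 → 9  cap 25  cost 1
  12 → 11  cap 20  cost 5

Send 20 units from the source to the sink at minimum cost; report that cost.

shortest-cost path #1: 10→8→0 push 3 @ unit cost 9 (adds 27)
shortest-cost path #2: 10→1→8→0 push 7 @ unit cost 17 (adds 119)
shortest-cost path #3: 10→4→6→3→0 push 5 @ unit cost 19 (adds 95)
shortest-cost path #4: 10→1→8→6→3→0 push 1 @ unit cost 28 (adds 28)
shortest-cost path #5: 10→4→7→9→11→5→12→0 push 4 @ unit cost 43 (adds 172)
total cost = 441

Minimum cost for 20 units: 441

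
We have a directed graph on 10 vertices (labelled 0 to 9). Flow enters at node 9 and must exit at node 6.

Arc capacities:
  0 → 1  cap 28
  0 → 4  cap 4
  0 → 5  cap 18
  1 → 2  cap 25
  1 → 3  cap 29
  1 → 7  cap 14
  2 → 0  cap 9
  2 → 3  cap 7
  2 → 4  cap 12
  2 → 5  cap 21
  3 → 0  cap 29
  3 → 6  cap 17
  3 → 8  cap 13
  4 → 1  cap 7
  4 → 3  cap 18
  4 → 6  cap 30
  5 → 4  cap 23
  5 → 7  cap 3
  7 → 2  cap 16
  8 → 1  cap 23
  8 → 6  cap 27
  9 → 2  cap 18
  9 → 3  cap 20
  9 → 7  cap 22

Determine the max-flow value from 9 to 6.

Maximum flow value: 54

augment #1: 9→3→6 bottleneck 17, total now 17
augment #2: 9→2→4→6 bottleneck 12, total now 29
augment #3: 9→3→8→6 bottleneck 3, total now 32
augment #4: 9→2→0→4→6 bottleneck 4, total now 36
augment #5: 9→2→3→8→6 bottleneck 2, total now 38
augment #6: 9→7→2→3→8→6 bottleneck 5, total now 43
augment #7: 9→7→2→5→4→6 bottleneck 11, total now 54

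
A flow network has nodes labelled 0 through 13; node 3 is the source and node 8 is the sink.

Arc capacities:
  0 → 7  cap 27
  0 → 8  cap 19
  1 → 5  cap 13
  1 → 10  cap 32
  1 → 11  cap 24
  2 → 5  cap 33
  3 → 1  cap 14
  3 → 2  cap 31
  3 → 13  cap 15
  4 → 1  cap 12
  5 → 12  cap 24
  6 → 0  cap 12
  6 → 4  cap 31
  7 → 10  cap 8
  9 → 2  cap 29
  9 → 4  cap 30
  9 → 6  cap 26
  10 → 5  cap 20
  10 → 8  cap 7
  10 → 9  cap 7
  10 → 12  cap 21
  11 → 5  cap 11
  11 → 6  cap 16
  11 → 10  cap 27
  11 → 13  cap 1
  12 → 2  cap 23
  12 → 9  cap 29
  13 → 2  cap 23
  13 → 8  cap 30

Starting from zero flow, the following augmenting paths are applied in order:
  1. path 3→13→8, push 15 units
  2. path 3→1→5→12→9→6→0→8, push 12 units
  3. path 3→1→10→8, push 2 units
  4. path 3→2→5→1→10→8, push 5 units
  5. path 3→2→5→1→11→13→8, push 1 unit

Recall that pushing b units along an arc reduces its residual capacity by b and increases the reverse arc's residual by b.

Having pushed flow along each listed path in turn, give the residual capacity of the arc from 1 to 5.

after path 1 (3→13→8, push 15): res(1,5)=13
after path 2 (3→1→5→12→9→6→0→8, push 12): res(1,5)=1
after path 3 (3→1→10→8, push 2): res(1,5)=1
after path 4 (3→2→5→1→10→8, push 5): res(1,5)=6
after path 5 (3→2→5→1→11→13→8, push 1): res(1,5)=7

Residual capacity of (1,5): 7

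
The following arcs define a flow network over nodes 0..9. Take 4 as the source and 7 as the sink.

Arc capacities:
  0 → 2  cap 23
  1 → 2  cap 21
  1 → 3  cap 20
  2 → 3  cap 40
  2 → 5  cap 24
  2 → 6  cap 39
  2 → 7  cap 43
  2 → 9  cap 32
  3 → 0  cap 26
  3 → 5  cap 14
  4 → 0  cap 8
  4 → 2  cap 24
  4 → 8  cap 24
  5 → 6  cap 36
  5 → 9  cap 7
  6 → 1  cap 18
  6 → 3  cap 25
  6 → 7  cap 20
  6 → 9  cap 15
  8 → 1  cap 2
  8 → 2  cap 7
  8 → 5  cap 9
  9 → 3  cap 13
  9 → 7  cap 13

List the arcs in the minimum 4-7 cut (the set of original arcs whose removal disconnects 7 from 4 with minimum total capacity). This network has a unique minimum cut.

augment #1: 4→2→7 push 24
augment #2: 4→0→2→7 push 8
augment #3: 4→8→2→7 push 7
augment #4: 4→8→1→2→7 push 2
augment #5: 4→8→5→6→7 push 9
max flow = 50; residual-reachable set from 4 gives S-side
cut edges (S→T): {(4,0), (4,2), (8,1), (8,2), (8,5)} total cap 50

Min-cut arcs: {(4,0), (4,2), (8,1), (8,2), (8,5)} (total capacity 50)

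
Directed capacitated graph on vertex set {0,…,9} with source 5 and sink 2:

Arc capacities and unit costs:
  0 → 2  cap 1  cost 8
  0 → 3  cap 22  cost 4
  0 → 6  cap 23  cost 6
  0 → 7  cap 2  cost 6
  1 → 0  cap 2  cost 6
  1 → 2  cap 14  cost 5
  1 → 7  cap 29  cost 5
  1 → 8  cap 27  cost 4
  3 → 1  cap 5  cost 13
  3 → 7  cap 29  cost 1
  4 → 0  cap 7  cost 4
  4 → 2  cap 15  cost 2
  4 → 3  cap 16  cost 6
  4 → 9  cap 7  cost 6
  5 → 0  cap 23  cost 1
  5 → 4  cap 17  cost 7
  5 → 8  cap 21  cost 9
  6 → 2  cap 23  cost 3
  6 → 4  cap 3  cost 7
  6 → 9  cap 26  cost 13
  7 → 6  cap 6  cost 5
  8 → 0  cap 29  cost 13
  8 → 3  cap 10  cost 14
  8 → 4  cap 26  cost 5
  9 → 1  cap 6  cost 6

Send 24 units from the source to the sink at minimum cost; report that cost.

shortest-cost path #1: 5→0→2 push 1 @ unit cost 9 (adds 9)
shortest-cost path #2: 5→4→2 push 15 @ unit cost 9 (adds 135)
shortest-cost path #3: 5→0→6→2 push 8 @ unit cost 10 (adds 80)
total cost = 224

Minimum cost for 24 units: 224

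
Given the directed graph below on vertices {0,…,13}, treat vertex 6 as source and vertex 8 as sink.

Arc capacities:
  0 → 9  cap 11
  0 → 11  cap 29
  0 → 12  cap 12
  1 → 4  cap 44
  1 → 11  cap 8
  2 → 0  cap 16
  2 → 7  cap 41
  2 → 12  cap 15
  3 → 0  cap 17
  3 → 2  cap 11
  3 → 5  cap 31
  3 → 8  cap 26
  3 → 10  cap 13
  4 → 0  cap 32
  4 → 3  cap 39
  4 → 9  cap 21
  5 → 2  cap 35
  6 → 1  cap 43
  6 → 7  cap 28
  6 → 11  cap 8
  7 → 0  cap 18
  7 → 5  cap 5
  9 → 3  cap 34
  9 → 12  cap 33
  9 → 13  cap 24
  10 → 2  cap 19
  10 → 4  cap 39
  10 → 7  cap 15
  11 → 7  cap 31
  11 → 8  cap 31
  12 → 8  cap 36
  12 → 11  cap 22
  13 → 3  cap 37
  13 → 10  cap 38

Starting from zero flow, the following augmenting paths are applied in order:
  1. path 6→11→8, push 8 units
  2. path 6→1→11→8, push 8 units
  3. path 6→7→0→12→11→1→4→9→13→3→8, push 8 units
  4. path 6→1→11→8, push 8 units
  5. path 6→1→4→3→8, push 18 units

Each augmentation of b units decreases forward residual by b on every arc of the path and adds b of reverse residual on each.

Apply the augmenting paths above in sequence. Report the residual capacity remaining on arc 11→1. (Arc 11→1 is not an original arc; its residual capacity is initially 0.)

after path 1 (6→11→8, push 8): res(11,1)=0
after path 2 (6→1→11→8, push 8): res(11,1)=8
after path 3 (6→7→0→12→11→1→4→9→13→3→8, push 8): res(11,1)=0
after path 4 (6→1→11→8, push 8): res(11,1)=8
after path 5 (6→1→4→3→8, push 18): res(11,1)=8

Residual capacity of (11,1): 8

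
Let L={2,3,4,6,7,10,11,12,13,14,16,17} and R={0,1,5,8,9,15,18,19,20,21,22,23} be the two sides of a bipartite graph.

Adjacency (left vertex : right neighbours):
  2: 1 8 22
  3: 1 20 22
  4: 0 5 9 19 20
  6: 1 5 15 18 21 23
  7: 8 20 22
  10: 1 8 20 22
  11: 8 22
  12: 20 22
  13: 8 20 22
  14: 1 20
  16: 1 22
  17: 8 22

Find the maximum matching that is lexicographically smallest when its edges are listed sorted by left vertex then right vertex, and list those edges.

|M| = 6 (so the lex-smallest maximum matching has 6 edges)
process left vertices in ascending order; for each, take the smallest-labelled available neighbour that still permits 6 edges overall, or leave it unmatched if none does
lex-smallest matching: {2-1, 3-20, 4-0, 6-5, 7-8, 10-22}

Lex-smallest maximum matching: {(2,1), (3,20), (4,0), (6,5), (7,8), (10,22)}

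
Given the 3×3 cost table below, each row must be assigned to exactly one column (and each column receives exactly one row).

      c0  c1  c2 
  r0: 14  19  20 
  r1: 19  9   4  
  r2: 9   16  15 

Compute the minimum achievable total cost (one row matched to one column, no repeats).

optimal assignment: row0→col1 (cost 19), row1→col2 (cost 4), row2→col0 (cost 9)
total = 19 + 4 + 9 = 32

Minimum assignment cost: 32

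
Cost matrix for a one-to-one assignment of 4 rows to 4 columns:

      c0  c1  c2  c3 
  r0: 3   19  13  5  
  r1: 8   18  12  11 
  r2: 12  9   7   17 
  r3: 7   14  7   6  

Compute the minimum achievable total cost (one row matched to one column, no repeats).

optimal assignment: row0→col3 (cost 5), row1→col0 (cost 8), row2→col1 (cost 9), row3→col2 (cost 7)
total = 5 + 8 + 9 + 7 = 29

Minimum assignment cost: 29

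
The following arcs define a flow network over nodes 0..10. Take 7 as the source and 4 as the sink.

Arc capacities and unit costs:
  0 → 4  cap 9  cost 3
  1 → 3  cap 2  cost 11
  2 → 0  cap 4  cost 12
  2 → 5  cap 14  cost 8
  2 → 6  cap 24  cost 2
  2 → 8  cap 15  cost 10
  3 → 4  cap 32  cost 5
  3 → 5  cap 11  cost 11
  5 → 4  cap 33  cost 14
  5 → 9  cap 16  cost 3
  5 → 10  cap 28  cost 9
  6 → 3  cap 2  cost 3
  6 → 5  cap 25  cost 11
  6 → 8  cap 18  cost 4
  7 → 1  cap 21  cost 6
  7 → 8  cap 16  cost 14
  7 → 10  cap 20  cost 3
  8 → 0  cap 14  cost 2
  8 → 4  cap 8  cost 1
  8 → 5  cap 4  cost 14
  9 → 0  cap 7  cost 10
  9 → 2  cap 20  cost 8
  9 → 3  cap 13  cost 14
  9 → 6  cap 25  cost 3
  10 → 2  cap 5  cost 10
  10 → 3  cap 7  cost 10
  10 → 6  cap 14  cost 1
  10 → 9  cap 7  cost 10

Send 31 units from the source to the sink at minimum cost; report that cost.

Minimum cost for 31 units: 524

shortest-cost path #1: 7→10→6→8→4 push 8 @ unit cost 9 (adds 72)
shortest-cost path #2: 7→10→6→3→4 push 2 @ unit cost 12 (adds 24)
shortest-cost path #3: 7→10→6→8→0→4 push 4 @ unit cost 13 (adds 52)
shortest-cost path #4: 7→10→3→4 push 6 @ unit cost 18 (adds 108)
shortest-cost path #5: 7→8→0→4 push 5 @ unit cost 19 (adds 95)
shortest-cost path #6: 7→1→3→4 push 2 @ unit cost 22 (adds 44)
shortest-cost path #7: 7→8→6→10→3→4 push 1 @ unit cost 24 (adds 24)
shortest-cost path #8: 7→8→6→5→4 push 3 @ unit cost 35 (adds 105)
total cost = 524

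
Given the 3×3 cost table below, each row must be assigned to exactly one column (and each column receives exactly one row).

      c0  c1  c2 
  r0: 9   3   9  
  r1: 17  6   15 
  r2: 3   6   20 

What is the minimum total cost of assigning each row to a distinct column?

optimal assignment: row0→col2 (cost 9), row1→col1 (cost 6), row2→col0 (cost 3)
total = 9 + 6 + 3 = 18

Minimum assignment cost: 18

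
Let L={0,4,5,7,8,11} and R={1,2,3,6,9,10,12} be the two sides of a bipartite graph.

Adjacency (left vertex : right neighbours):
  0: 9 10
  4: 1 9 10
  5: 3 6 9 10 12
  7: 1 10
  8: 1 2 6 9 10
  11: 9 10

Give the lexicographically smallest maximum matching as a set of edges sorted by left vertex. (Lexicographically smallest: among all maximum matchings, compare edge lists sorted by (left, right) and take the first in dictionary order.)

|M| = 5 (so the lex-smallest maximum matching has 5 edges)
process left vertices in ascending order; for each, take the smallest-labelled available neighbour that still permits 5 edges overall, or leave it unmatched if none does
lex-smallest matching: {0-9, 4-1, 5-3, 7-10, 8-2}

Lex-smallest maximum matching: {(0,9), (4,1), (5,3), (7,10), (8,2)}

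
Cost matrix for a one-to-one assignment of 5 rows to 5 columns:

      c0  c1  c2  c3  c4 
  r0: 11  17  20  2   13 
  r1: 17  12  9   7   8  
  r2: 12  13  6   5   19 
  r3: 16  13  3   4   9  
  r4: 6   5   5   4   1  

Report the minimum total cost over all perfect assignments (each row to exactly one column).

Minimum assignment cost: 30

one of 2 optimal assignments: row0→col3 (cost 2), row1→col1 (cost 12), row2→col0 (cost 12), row3→col2 (cost 3), row4→col4 (cost 1)
total = 2 + 12 + 12 + 3 + 1 = 30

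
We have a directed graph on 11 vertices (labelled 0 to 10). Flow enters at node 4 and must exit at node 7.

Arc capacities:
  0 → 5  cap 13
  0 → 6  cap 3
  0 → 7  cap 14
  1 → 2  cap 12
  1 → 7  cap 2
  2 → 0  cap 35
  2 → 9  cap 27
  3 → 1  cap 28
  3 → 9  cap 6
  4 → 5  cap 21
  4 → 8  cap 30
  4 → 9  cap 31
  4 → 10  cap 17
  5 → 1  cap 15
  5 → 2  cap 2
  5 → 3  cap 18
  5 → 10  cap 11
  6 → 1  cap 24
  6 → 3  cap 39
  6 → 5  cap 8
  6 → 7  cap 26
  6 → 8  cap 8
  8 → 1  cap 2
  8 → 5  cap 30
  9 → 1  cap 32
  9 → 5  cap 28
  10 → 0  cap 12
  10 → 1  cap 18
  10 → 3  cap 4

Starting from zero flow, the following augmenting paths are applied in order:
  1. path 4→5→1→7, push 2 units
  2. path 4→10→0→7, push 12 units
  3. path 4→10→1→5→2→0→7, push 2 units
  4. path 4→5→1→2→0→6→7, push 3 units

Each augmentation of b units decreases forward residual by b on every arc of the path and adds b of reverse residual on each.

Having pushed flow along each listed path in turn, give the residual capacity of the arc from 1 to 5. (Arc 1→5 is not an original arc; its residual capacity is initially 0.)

Residual capacity of (1,5): 3

after path 1 (4→5→1→7, push 2): res(1,5)=2
after path 2 (4→10→0→7, push 12): res(1,5)=2
after path 3 (4→10→1→5→2→0→7, push 2): res(1,5)=0
after path 4 (4→5→1→2→0→6→7, push 3): res(1,5)=3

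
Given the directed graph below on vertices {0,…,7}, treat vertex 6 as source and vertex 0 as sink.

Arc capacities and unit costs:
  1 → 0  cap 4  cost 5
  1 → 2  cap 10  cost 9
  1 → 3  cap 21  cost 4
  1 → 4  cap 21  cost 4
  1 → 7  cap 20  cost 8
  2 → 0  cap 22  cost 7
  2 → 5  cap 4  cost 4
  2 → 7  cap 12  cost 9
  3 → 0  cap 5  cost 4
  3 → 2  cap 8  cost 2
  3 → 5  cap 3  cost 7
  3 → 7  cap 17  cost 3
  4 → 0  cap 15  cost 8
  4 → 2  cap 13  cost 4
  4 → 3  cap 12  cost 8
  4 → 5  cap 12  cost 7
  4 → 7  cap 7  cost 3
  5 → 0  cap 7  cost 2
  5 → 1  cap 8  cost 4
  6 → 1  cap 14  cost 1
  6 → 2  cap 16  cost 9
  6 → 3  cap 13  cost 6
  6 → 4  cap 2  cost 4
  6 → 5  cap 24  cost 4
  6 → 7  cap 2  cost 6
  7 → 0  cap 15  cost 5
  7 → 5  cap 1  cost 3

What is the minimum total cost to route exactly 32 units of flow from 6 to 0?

shortest-cost path #1: 6→1→0 push 4 @ unit cost 6 (adds 24)
shortest-cost path #2: 6→5→0 push 7 @ unit cost 6 (adds 42)
shortest-cost path #3: 6→1→3→0 push 5 @ unit cost 9 (adds 45)
shortest-cost path #4: 6→7→0 push 2 @ unit cost 11 (adds 22)
shortest-cost path #5: 6→4→0 push 2 @ unit cost 12 (adds 24)
shortest-cost path #6: 6→1→4→0 push 5 @ unit cost 13 (adds 65)
shortest-cost path #7: 6→3→7→0 push 7 @ unit cost 14 (adds 98)
total cost = 320

Minimum cost for 32 units: 320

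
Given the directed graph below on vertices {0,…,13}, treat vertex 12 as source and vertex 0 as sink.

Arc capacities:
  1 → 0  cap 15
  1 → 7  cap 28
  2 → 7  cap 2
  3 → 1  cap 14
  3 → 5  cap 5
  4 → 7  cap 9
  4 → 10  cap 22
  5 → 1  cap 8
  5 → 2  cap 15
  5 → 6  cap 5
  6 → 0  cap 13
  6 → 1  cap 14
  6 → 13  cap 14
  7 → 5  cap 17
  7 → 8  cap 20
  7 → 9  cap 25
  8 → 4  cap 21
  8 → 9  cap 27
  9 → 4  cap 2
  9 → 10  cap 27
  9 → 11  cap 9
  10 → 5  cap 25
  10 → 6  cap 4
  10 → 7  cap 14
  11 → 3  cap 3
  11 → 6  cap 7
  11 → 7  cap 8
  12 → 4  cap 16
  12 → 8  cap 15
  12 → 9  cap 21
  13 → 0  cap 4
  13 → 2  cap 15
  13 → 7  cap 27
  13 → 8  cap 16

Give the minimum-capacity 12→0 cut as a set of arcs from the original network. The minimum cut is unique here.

Min-cut arcs: {(5,1), (5,6), (9,11), (10,6)} (total capacity 26)

augment #1: 12→4→10→6→0 push 4
augment #2: 12→9→11→6→0 push 7
augment #3: 12→4→7→5→1→0 push 8
augment #4: 12→4→7→5→6→0 push 1
augment #5: 12→4→10→5→6→0 push 1
augment #6: 12→9→11→3→1→0 push 2
augment #7: 12→4→10→5→6→1→0 push 2
augment #8: 12→9→10→5→6→1→0 push 1
max flow = 26; residual-reachable set from 12 gives S-side
cut edges (S→T): {(5,1), (5,6), (9,11), (10,6)} total cap 26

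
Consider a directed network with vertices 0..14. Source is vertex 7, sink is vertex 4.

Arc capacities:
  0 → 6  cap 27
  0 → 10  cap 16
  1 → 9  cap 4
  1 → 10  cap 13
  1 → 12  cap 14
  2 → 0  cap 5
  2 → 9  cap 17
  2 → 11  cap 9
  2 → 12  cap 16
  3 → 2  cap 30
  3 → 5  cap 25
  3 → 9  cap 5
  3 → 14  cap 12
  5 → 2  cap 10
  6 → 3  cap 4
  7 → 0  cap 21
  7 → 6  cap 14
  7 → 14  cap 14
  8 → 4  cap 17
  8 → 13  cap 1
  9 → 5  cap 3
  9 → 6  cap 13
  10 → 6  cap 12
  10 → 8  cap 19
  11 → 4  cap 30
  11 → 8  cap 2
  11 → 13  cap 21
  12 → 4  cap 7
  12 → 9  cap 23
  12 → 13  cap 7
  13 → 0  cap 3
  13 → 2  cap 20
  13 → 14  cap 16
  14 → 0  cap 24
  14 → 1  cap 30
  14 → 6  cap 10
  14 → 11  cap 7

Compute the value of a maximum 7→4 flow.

augment #1: 7→14→11→4 bottleneck 7, total now 7
augment #2: 7→0→10→8→4 bottleneck 16, total now 23
augment #3: 7→14→1→12→4 bottleneck 7, total now 30
augment #4: 7→6→3→2→11→4 bottleneck 4, total now 34

Maximum flow value: 34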